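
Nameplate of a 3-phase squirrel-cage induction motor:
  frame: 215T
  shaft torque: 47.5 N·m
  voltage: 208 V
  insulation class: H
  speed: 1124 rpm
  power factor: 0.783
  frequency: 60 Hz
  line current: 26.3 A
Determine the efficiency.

ω = 2π × 1124/60 = 117.7 rad/s; P_out = τω = 47.5 × 117.7 = 5591 W
P_in = √3·V_L·I_L·cosφ = 1.732 × 208 × 26.3 × 0.783 = 7419 W
η = P_out / P_in = 5591 / 7419 = 0.754 = 75.4%

75.4 %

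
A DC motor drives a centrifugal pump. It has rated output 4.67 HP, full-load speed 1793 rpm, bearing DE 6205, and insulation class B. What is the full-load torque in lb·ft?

13.7 lb·ft

P_out = 4.67 × 746 = 3484 W
ω = 2π × 1793/60 = 187.8 rad/s
τ = P_out/ω = 3484/187.8 = 18.55 N·m
In lb·ft: 18.55/1.356 = 13.7 lb·ft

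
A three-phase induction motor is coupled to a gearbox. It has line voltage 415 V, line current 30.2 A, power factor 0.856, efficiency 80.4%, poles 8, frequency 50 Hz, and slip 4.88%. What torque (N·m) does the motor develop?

P_in = √3·V·I·cosφ = 1.732 × 415 × 30.2 × 0.856 = 18581 W
P_out = η·P_in = 0.804 × 18581 = 14939 W
n_s = 120×50/8 = 750 rpm; n = 750×(1−0.0488) = 713 rpm
ω = 2π×713/60 = 74.67 rad/s
τ = P_out/ω = 14939/74.67 = 200 N·m

200 N·m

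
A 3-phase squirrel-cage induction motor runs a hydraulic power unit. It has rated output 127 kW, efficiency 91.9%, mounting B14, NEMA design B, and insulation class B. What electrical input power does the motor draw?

P_out = 127000 W
P_in = P_out/η = 127000/0.919 = 138194 W = 138 kW

138 kW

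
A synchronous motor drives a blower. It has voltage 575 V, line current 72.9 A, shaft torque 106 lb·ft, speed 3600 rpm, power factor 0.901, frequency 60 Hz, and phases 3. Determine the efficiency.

τ = 106 lb·ft × 1.356 = 143.7 N·m
ω = 2π × 3600/60 = 377 rad/s; P_out = τω = 143.7 × 377 = 54175 W
P_in = √3·V_L·I_L·cosφ = 1.732 × 575 × 72.9 × 0.901 = 65414 W
η = P_out / P_in = 54175 / 65414 = 0.828 = 82.8%

82.8 %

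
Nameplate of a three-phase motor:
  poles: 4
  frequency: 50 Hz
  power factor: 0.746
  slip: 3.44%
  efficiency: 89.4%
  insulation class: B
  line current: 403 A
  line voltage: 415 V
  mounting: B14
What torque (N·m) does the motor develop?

P_in = √3·V·I·cosφ = 1.732 × 415 × 403 × 0.746 = 216093 W
P_out = η·P_in = 0.894 × 216093 = 193187 W
n_s = 120×50/4 = 1500 rpm; n = 1500×(1−0.0344) = 1448 rpm
ω = 2π×1448/60 = 151.6 rad/s
τ = P_out/ω = 193187/151.6 = 1270 N·m

1270 N·m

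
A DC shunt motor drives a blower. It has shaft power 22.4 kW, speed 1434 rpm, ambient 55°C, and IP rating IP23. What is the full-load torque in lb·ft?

ω = 2π × 1434/60 = 150.2 rad/s
τ = P/ω = 22400/150.2 = 149.1 N·m
In lb·ft: 149.1/1.356 = 110 lb·ft

110 lb·ft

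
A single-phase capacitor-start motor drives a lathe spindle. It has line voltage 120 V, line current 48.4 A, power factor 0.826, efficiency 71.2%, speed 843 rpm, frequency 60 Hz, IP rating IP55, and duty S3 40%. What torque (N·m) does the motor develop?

38.7 N·m

P_in = V·I·cosφ = 120 × 48.4 × 0.826 = 4797 W
P_out = η·P_in = 0.712 × 4797 = 3415 W
n = 843 rpm
ω = 2π×843/60 = 88.28 rad/s
τ = P_out/ω = 3415/88.28 = 38.7 N·m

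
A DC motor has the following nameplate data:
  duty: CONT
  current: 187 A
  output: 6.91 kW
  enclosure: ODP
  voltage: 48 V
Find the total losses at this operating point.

P_in = V·I = 48×187 = 8976 W
P_out = 6910 W
Losses = P_in − P_out = 8976 − 6910 = 2066 W

2.07 kW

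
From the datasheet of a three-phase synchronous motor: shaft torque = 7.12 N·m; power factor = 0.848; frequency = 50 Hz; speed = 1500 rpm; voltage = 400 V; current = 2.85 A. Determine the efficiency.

ω = 2π × 1500/60 = 157.1 rad/s; P_out = τω = 7.12 × 157.1 = 1119 W
P_in = √3·V_L·I_L·cosφ = 1.732 × 400 × 2.85 × 0.848 = 1674 W
η = P_out / P_in = 1119 / 1674 = 0.668 = 66.8%

66.8 %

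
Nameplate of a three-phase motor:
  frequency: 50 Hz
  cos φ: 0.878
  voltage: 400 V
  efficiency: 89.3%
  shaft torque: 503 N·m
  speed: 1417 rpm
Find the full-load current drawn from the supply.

137 A

ω = 2π×1417/60 = 148.4 rad/s; P_out = τω = 503 × 148.4 = 74645 W
P_in = P_out / η = 74645 / 0.893 = 83589 W
I_L = P_in / (√3·V_L·cosφ) = 83589 / (1.732 × 400 × 0.878) = 137 A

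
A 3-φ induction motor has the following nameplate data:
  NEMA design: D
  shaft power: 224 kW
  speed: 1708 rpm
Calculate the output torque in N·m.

ω = 2π × 1708/60 = 178.9 rad/s
τ = P/ω = 224000/178.9 = 1250 N·m

1250 N·m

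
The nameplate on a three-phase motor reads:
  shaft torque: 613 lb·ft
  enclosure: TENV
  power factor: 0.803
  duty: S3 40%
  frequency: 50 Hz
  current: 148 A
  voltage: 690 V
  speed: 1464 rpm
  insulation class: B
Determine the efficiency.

τ = 613 lb·ft × 1.356 = 831.2 N·m
ω = 2π × 1464/60 = 153.3 rad/s; P_out = τω = 831.2 × 153.3 = 127423 W
P_in = √3·V_L·I_L·cosφ = 1.732 × 690 × 148 × 0.803 = 142028 W
η = P_out / P_in = 127423 / 142028 = 0.897 = 89.7%

89.7 %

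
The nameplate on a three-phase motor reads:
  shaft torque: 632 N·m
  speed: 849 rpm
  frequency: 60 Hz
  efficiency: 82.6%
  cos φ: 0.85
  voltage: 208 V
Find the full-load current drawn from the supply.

ω = 2π×849/60 = 88.91 rad/s; P_out = τω = 632 × 88.91 = 56191 W
P_in = P_out / η = 56191 / 0.826 = 68028 W
I_L = P_in / (√3·V_L·cosφ) = 68028 / (1.732 × 208 × 0.85) = 222 A

222 A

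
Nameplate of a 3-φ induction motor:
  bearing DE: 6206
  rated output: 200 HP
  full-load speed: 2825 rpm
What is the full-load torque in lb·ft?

372 lb·ft

P_out = 200 × 746 = 149200 W
ω = 2π × 2825/60 = 295.8 rad/s
τ = P_out/ω = 149200/295.8 = 504.4 N·m
In lb·ft: 504.4/1.356 = 372 lb·ft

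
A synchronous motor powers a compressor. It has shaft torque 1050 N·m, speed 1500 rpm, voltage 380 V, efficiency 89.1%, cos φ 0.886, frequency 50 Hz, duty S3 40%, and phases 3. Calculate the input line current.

ω = 2π×1500/60 = 157.1 rad/s; P_out = τω = 1050 × 157.1 = 164955 W
P_in = P_out / η = 164955 / 0.891 = 185135 W
I_L = P_in / (√3·V_L·cosφ) = 185135 / (1.732 × 380 × 0.886) = 317 A

317 A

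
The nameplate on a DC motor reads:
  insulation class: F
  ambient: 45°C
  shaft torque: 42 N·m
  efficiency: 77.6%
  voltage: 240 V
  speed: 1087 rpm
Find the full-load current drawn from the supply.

25.7 A

ω = 2π×1087/60 = 113.8 rad/s; P_out = τω = 42 × 113.8 = 4780 W
P_in = P_out / η = 4780 / 0.776 = 6160 W
I = P_in / V = 6160 / 240 = 25.7 A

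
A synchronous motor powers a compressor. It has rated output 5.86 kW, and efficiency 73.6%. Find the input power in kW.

7.96 kW

P_out = 5860 W
P_in = P_out/η = 5860/0.736 = 7962 W = 7.96 kW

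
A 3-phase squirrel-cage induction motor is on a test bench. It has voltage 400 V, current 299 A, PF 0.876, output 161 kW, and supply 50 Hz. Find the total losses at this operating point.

P_in = √3·V·I·cosφ = 1.732×400×299×0.876 = 181461 W
P_out = 161000 W
Losses = P_in − P_out = 181461 − 161000 = 20461 W

20500 W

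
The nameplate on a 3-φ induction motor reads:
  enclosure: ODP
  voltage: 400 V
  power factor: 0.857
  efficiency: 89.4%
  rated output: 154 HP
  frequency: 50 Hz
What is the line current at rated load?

P_out = 154 × 746 = 114884 W
P_in = P_out / η = 114884 / 0.894 = 128506 W
I_L = P_in / (√3·V_L·cosφ) = 128506 / (1.732 × 400 × 0.857) = 216 A

216 A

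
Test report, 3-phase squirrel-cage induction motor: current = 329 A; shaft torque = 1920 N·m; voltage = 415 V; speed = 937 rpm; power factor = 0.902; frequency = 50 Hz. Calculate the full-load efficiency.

88.3 %

ω = 2π × 937/60 = 98.12 rad/s; P_out = τω = 1920 × 98.12 = 188390 W
P_in = √3·V_L·I_L·cosφ = 1.732 × 415 × 329 × 0.902 = 213304 W
η = P_out / P_in = 188390 / 213304 = 0.883 = 88.3%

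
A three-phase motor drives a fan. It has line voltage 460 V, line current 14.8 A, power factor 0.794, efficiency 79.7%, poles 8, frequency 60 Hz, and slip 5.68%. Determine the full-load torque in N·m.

P_in = √3·V·I·cosφ = 1.732 × 460 × 14.8 × 0.794 = 9362 W
P_out = η·P_in = 0.797 × 9362 = 7462 W
n_s = 120×60/8 = 900 rpm; n = 900×(1−0.0568) = 849 rpm
ω = 2π×849/60 = 88.91 rad/s
τ = P_out/ω = 7462/88.91 = 83.9 N·m

83.9 N·m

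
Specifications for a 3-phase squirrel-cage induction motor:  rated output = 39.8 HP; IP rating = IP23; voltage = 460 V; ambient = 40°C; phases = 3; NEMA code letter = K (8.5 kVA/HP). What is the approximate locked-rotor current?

425 A

S_LR = 8.5 × 39.8 = 338.3 kVA
I_LR = S_LR/(√3·V_L) = 338300/(1.732×460) = 425 A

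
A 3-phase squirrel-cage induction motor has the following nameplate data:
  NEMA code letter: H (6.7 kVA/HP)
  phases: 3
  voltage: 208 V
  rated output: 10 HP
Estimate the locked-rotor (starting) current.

186 A

S_LR = 6.7 × 10 = 67 kVA
I_LR = S_LR/(√3·V_L) = 67000/(1.732×208) = 186 A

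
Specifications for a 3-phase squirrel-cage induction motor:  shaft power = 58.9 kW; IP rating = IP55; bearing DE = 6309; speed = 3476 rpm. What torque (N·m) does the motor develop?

ω = 2π × 3476/60 = 364 rad/s
τ = P/ω = 58900/364 = 162 N·m

162 N·m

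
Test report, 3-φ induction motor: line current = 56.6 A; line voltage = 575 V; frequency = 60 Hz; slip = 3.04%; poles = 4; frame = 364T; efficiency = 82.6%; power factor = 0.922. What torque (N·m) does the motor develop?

P_in = √3·V·I·cosφ = 1.732 × 575 × 56.6 × 0.922 = 51971 W
P_out = η·P_in = 0.826 × 51971 = 42928 W
n_s = 120×60/4 = 1800 rpm; n = 1800×(1−0.0304) = 1745 rpm
ω = 2π×1745/60 = 182.7 rad/s
τ = P_out/ω = 42928/182.7 = 235 N·m

235 N·m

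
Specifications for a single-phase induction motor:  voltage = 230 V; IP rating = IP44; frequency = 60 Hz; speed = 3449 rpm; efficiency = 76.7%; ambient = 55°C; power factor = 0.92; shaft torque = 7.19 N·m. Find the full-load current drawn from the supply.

ω = 2π×3449/60 = 361.2 rad/s; P_out = τω = 7.19 × 361.2 = 2597 W
P_in = P_out / η = 2597 / 0.767 = 3386 W
I = P_in / (V·cosφ) = 3386 / (230 × 0.92) = 16 A

16 A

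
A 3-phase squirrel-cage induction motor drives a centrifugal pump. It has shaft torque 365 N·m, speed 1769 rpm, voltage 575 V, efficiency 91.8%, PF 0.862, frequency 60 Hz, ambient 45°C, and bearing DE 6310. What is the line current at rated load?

85.8 A

ω = 2π×1769/60 = 185.2 rad/s; P_out = τω = 365 × 185.2 = 67598 W
P_in = P_out / η = 67598 / 0.918 = 73636 W
I_L = P_in / (√3·V_L·cosφ) = 73636 / (1.732 × 575 × 0.862) = 85.8 A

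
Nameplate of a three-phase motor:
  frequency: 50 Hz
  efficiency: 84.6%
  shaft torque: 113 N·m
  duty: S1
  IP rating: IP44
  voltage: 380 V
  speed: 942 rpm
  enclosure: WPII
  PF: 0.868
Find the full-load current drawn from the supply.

ω = 2π×942/60 = 98.65 rad/s; P_out = τω = 113 × 98.65 = 11147 W
P_in = P_out / η = 11147 / 0.846 = 13176 W
I_L = P_in / (√3·V_L·cosφ) = 13176 / (1.732 × 380 × 0.868) = 23.1 A

23.1 A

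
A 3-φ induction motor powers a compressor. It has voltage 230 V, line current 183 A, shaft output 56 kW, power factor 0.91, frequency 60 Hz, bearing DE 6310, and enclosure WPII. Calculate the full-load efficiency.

P_out = 56 kW = 56000 W
P_in = √3·V_L·I_L·cosφ = 1.732 × 230 × 183 × 0.91 = 66339 W
η = P_out / P_in = 56000 / 66339 = 0.844 = 84.4%

84.4 %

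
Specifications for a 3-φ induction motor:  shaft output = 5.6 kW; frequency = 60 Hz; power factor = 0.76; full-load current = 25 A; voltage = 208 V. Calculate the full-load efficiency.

P_out = 5.6 kW = 5600 W
P_in = √3·V_L·I_L·cosφ = 1.732 × 208 × 25 × 0.76 = 6845 W
η = P_out / P_in = 5600 / 6845 = 0.818 = 81.8%

81.8 %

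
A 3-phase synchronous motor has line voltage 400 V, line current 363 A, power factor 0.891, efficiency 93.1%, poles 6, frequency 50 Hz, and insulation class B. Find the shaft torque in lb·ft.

1470 lb·ft

P_in = √3·V·I·cosφ = 1.732 × 400 × 363 × 0.891 = 224074 W
P_out = η·P_in = 0.931 × 224074 = 208613 W
n = n_s = 120×50/6 = 1000 rpm (synchronous)
ω = 2π×1000/60 = 104.7 rad/s
τ = P_out/ω = 208613/104.7 = 1992 N·m
In lb·ft: 1992/1.356 = 1470 lb·ft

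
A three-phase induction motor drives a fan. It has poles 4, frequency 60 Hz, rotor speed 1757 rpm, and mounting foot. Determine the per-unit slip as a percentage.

2.39 %

n_s = 120f/p = 120×60/4 = 1800 rpm
s = (n_s − n)/n_s = (1800 − 1757)/1800 = 0.0239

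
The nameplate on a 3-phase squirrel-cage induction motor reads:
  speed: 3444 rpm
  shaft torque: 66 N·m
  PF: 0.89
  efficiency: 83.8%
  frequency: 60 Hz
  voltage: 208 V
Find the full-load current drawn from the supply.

88.6 A

ω = 2π×3444/60 = 360.7 rad/s; P_out = τω = 66 × 360.7 = 23806 W
P_in = P_out / η = 23806 / 0.838 = 28408 W
I_L = P_in / (√3·V_L·cosφ) = 28408 / (1.732 × 208 × 0.89) = 88.6 A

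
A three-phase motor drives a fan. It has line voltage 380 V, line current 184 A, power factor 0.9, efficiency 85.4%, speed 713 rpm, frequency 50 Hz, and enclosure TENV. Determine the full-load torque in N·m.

1250 N·m

P_in = √3·V·I·cosφ = 1.732 × 380 × 184 × 0.9 = 108991 W
P_out = η·P_in = 0.854 × 108991 = 93078 W
n = 713 rpm
ω = 2π×713/60 = 74.67 rad/s
τ = P_out/ω = 93078/74.67 = 1250 N·m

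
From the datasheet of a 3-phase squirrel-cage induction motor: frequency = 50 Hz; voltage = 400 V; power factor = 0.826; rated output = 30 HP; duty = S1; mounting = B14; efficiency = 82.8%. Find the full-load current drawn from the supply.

47.2 A

P_out = 30 × 746 = 22380 W
P_in = P_out / η = 22380 / 0.828 = 27029 W
I_L = P_in / (√3·V_L·cosφ) = 27029 / (1.732 × 400 × 0.826) = 47.2 A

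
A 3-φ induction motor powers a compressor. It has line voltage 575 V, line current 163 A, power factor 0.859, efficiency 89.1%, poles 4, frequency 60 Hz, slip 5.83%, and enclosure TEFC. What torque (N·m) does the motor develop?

700 N·m

P_in = √3·V·I·cosφ = 1.732 × 575 × 163 × 0.859 = 139443 W
P_out = η·P_in = 0.891 × 139443 = 124244 W
n_s = 120×60/4 = 1800 rpm; n = 1800×(1−0.0583) = 1695 rpm
ω = 2π×1695/60 = 177.5 rad/s
τ = P_out/ω = 124244/177.5 = 700 N·m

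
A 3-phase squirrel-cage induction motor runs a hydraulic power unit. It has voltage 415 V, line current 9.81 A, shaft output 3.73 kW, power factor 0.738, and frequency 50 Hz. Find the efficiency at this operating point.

P_out = 3.73 kW = 3730 W
P_in = √3·V_L·I_L·cosφ = 1.732 × 415 × 9.81 × 0.738 = 5204 W
η = P_out / P_in = 3730 / 5204 = 0.717 = 71.7%

71.7 %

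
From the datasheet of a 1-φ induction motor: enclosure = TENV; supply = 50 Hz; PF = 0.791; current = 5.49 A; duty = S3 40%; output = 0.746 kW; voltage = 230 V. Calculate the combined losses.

P_in = V·I·cosφ = 230×5.49×0.791 = 999 W
P_out = 746 W
Losses = P_in − P_out = 999 − 746 = 253 W

253 W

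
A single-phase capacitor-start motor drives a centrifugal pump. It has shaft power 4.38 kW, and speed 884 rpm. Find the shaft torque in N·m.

ω = 2π × 884/60 = 92.57 rad/s
τ = P/ω = 4380/92.57 = 47.3 N·m

47.3 N·m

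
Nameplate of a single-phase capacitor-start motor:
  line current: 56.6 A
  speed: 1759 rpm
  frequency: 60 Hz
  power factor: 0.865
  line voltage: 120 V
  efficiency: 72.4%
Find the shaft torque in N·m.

P_in = V·I·cosφ = 120 × 56.6 × 0.865 = 5875 W
P_out = η·P_in = 0.724 × 5875 = 4254 W
n = 1759 rpm
ω = 2π×1759/60 = 184.2 rad/s
τ = P_out/ω = 4254/184.2 = 23.1 N·m

23.1 N·m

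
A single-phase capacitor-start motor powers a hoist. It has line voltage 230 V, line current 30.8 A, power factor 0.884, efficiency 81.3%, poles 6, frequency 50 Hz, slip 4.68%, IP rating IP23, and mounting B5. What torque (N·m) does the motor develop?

51 N·m

P_in = V·I·cosφ = 230 × 30.8 × 0.884 = 6262 W
P_out = η·P_in = 0.813 × 6262 = 5091 W
n_s = 120×50/6 = 1000 rpm; n = 1000×(1−0.0468) = 953 rpm
ω = 2π×953/60 = 99.8 rad/s
τ = P_out/ω = 5091/99.8 = 51 N·m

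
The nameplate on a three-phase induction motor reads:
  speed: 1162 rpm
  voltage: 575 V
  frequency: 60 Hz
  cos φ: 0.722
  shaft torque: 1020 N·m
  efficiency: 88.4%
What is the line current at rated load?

195 A

ω = 2π×1162/60 = 121.7 rad/s; P_out = τω = 1020 × 121.7 = 124134 W
P_in = P_out / η = 124134 / 0.884 = 140423 W
I_L = P_in / (√3·V_L·cosφ) = 140423 / (1.732 × 575 × 0.722) = 195 A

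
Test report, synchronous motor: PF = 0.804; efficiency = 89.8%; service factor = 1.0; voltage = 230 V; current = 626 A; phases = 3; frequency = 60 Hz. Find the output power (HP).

241 HP

P_in = √3·V·I·cosφ = 1.732 × 230 × 626 × 0.804 = 200496 W
P_out = η·P_in = 0.898 × 200496 = 180045 W
= 180045/746 = 241 HP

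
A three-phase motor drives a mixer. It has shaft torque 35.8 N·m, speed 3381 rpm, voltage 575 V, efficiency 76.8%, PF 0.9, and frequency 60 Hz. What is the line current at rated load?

ω = 2π×3381/60 = 354.1 rad/s; P_out = τω = 35.8 × 354.1 = 12677 W
P_in = P_out / η = 12677 / 0.768 = 16507 W
I_L = P_in / (√3·V_L·cosφ) = 16507 / (1.732 × 575 × 0.9) = 18.4 A

18.4 A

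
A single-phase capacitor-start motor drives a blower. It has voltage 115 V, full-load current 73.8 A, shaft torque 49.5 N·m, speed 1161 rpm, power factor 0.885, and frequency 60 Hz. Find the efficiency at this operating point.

ω = 2π × 1161/60 = 121.6 rad/s; P_out = τω = 49.5 × 121.6 = 6019 W
P_in = V·I·cosφ = 115 × 73.8 × 0.885 = 7511 W
η = P_out / P_in = 6019 / 7511 = 0.801 = 80.1%

80.1 %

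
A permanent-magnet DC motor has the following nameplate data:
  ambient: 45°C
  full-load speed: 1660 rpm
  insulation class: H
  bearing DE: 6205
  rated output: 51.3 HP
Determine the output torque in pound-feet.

P_out = 51.3 × 746 = 38270 W
ω = 2π × 1660/60 = 173.8 rad/s
τ = P_out/ω = 38270/173.8 = 220.2 N·m
In lb·ft: 220.2/1.356 = 162 lb·ft

162 lb·ft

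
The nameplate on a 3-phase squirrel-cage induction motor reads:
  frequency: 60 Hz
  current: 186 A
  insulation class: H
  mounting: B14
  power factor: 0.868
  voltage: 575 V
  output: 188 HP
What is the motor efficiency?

87.2 %

P_out = 188 × 746 = 140248 W
P_in = √3·V_L·I_L·cosφ = 1.732 × 575 × 186 × 0.868 = 160786 W
η = P_out / P_in = 140248 / 160786 = 0.872 = 87.2%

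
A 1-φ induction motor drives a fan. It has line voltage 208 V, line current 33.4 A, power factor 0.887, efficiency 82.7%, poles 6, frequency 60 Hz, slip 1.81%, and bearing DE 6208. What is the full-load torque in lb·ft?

P_in = V·I·cosφ = 208 × 33.4 × 0.887 = 6162 W
P_out = η·P_in = 0.827 × 6162 = 5096 W
n_s = 120×60/6 = 1200 rpm; n = 1200×(1−0.0181) = 1178 rpm
ω = 2π×1178/60 = 123.4 rad/s
τ = P_out/ω = 5096/123.4 = 41.3 N·m
In lb·ft: 41.3/1.356 = 30.5 lb·ft

30.5 lb·ft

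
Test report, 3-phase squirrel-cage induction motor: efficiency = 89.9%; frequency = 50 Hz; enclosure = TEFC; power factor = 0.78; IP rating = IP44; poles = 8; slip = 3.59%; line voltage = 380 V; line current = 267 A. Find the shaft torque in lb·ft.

1200 lb·ft

P_in = √3·V·I·cosφ = 1.732 × 380 × 267 × 0.78 = 137068 W
P_out = η·P_in = 0.899 × 137068 = 123224 W
n_s = 120×50/8 = 750 rpm; n = 750×(1−0.0359) = 723 rpm
ω = 2π×723/60 = 75.71 rad/s
τ = P_out/ω = 123224/75.71 = 1628 N·m
In lb·ft: 1628/1.356 = 1200 lb·ft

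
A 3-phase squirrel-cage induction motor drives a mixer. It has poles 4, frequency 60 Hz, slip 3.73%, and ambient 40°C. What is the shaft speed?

1733 rpm

n_s = 120f/p = 120×60/4 = 1800 rpm
n = n_s(1 − s) = 1800 × (1 − 0.0373) = 1733 rpm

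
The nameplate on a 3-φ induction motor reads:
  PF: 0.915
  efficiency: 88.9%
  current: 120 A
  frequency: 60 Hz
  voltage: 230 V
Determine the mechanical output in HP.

52.1 HP

P_in = √3·V·I·cosφ = 1.732 × 230 × 120 × 0.915 = 43740 W
P_out = η·P_in = 0.889 × 43740 = 38885 W
= 38885/746 = 52.1 HP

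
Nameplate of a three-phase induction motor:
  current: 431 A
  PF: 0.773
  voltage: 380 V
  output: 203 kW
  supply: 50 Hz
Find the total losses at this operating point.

P_in = √3·V·I·cosφ = 1.732×380×431×0.773 = 219275 W
P_out = 203000 W
Losses = P_in − P_out = 219275 − 203000 = 16275 W

16.3 kW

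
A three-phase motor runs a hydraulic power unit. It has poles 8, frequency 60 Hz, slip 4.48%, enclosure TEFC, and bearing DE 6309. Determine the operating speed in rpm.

860 rpm

n_s = 120f/p = 120×60/8 = 900 rpm
n = n_s(1 − s) = 900 × (1 − 0.0448) = 860 rpm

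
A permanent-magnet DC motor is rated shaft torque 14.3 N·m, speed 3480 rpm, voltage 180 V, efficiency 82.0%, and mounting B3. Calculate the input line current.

35.3 A

ω = 2π×3480/60 = 364.4 rad/s; P_out = τω = 14.3 × 364.4 = 5211 W
P_in = P_out / η = 5211 / 0.820 = 6355 W
I = P_in / V = 6355 / 180 = 35.3 A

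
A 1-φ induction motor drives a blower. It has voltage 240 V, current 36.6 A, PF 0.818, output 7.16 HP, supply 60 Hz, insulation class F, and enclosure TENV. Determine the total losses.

P_in = V·I·cosφ = 240×36.6×0.818 = 7185 W
P_out = 7.16×746 = 5341 W
Losses = P_in − P_out = 7185 − 5341 = 1844 W

1.84 kW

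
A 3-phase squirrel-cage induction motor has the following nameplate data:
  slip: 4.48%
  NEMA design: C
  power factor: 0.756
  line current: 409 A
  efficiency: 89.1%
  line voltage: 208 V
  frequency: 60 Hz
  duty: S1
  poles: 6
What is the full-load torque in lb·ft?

610 lb·ft

P_in = √3·V·I·cosφ = 1.732 × 208 × 409 × 0.756 = 111393 W
P_out = η·P_in = 0.891 × 111393 = 99251 W
n_s = 120×60/6 = 1200 rpm; n = 1200×(1−0.0448) = 1146 rpm
ω = 2π×1146/60 = 120 rad/s
τ = P_out/ω = 99251/120 = 827.1 N·m
In lb·ft: 827.1/1.356 = 610 lb·ft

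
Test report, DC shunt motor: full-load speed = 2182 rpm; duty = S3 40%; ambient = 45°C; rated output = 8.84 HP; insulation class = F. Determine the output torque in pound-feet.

21.3 lb·ft

P_out = 8.84 × 746 = 6595 W
ω = 2π × 2182/60 = 228.5 rad/s
τ = P_out/ω = 6595/228.5 = 28.86 N·m
In lb·ft: 28.86/1.356 = 21.3 lb·ft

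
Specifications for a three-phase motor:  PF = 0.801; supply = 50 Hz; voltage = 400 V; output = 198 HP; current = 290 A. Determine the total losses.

P_in = √3·V·I·cosφ = 1.732×400×290×0.801 = 160931 W
P_out = 198×746 = 147708 W
Losses = P_in − P_out = 160931 − 147708 = 13223 W

13.2 kW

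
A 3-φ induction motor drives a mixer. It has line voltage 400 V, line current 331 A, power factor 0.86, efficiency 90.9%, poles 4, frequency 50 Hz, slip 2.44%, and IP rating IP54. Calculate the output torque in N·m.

P_in = √3·V·I·cosφ = 1.732 × 400 × 331 × 0.86 = 197212 W
P_out = η·P_in = 0.909 × 197212 = 179266 W
n_s = 120×50/4 = 1500 rpm; n = 1500×(1−0.0244) = 1463 rpm
ω = 2π×1463/60 = 153.2 rad/s
τ = P_out/ω = 179266/153.2 = 1170 N·m

1170 N·m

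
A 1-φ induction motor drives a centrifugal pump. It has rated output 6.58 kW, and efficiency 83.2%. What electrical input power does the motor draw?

7.91 kW

P_out = 6580 W
P_in = P_out/η = 6580/0.832 = 7909 W = 7.91 kW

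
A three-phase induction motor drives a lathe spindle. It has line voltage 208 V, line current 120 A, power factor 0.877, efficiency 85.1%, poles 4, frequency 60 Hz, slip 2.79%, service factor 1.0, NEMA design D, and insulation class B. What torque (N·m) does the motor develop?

176 N·m

P_in = √3·V·I·cosφ = 1.732 × 208 × 120 × 0.877 = 37913 W
P_out = η·P_in = 0.851 × 37913 = 32264 W
n_s = 120×60/4 = 1800 rpm; n = 1800×(1−0.0279) = 1750 rpm
ω = 2π×1750/60 = 183.3 rad/s
τ = P_out/ω = 32264/183.3 = 176 N·m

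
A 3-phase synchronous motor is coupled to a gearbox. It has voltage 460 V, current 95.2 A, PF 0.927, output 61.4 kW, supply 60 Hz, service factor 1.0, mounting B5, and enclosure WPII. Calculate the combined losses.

P_in = √3·V·I·cosφ = 1.732×460×95.2×0.927 = 70311 W
P_out = 61400 W
Losses = P_in − P_out = 70311 − 61400 = 8911 W

8.91 kW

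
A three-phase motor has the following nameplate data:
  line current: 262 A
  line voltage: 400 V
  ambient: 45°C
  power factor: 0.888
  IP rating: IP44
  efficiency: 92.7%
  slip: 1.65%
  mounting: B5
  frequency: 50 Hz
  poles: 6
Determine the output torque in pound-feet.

1070 lb·ft

P_in = √3·V·I·cosφ = 1.732 × 400 × 262 × 0.888 = 161184 W
P_out = η·P_in = 0.927 × 161184 = 149418 W
n_s = 120×50/6 = 1000 rpm; n = 1000×(1−0.0165) = 984 rpm
ω = 2π×984/60 = 103 rad/s
τ = P_out/ω = 149418/103 = 1451 N·m
In lb·ft: 1451/1.356 = 1070 lb·ft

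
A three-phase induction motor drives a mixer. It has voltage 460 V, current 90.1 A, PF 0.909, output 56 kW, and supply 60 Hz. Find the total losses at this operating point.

P_in = √3·V·I·cosφ = 1.732×460×90.1×0.909 = 65252 W
P_out = 56000 W
Losses = P_in − P_out = 65252 − 56000 = 9252 W

9.25 kW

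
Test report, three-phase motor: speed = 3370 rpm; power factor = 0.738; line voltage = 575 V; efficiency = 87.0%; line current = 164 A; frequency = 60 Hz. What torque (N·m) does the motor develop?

297 N·m

P_in = √3·V·I·cosφ = 1.732 × 575 × 164 × 0.738 = 120536 W
P_out = η·P_in = 0.87 × 120536 = 104866 W
n = 3370 rpm
ω = 2π×3370/60 = 352.9 rad/s
τ = P_out/ω = 104866/352.9 = 297 N·m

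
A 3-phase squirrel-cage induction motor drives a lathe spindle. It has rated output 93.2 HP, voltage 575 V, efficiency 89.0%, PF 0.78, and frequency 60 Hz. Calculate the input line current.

P_out = 93.2 × 746 = 69527 W
P_in = P_out / η = 69527 / 0.890 = 78120 W
I_L = P_in / (√3·V_L·cosφ) = 78120 / (1.732 × 575 × 0.78) = 101 A

101 A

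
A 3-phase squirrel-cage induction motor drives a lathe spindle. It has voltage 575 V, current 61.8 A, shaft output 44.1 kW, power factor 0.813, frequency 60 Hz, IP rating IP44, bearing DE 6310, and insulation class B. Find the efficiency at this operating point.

88.1 %

P_out = 44.1 kW = 44100 W
P_in = √3·V_L·I_L·cosφ = 1.732 × 575 × 61.8 × 0.813 = 50037 W
η = P_out / P_in = 44100 / 50037 = 0.881 = 88.1%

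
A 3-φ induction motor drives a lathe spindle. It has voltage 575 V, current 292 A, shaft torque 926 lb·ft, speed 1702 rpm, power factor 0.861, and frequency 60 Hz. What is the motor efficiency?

τ = 926 lb·ft × 1.356 = 1256 N·m
ω = 2π × 1702/60 = 178.2 rad/s; P_out = τω = 1256 × 178.2 = 223819 W
P_in = √3·V_L·I_L·cosφ = 1.732 × 575 × 292 × 0.861 = 250381 W
η = P_out / P_in = 223819 / 250381 = 0.894 = 89.4%

89.4 %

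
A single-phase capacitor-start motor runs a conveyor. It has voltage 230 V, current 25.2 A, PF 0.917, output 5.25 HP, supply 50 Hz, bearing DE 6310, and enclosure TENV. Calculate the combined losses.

1.4 kW

P_in = V·I·cosφ = 230×25.2×0.917 = 5315 W
P_out = 5.25×746 = 3917 W
Losses = P_in − P_out = 5315 − 3917 = 1398 W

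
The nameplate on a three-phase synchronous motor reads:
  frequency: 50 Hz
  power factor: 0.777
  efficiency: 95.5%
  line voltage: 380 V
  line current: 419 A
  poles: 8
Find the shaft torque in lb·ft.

1920 lb·ft

P_in = √3·V·I·cosφ = 1.732 × 380 × 419 × 0.777 = 214273 W
P_out = η·P_in = 0.955 × 214273 = 204631 W
n = n_s = 120×50/8 = 750 rpm (synchronous)
ω = 2π×750/60 = 78.54 rad/s
τ = P_out/ω = 204631/78.54 = 2605 N·m
In lb·ft: 2605/1.356 = 1920 lb·ft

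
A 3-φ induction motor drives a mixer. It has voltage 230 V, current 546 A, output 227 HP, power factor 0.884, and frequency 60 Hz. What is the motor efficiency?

P_out = 227 × 746 = 169342 W
P_in = √3·V_L·I_L·cosφ = 1.732 × 230 × 546 × 0.884 = 192274 W
η = P_out / P_in = 169342 / 192274 = 0.881 = 88.1%

88.1 %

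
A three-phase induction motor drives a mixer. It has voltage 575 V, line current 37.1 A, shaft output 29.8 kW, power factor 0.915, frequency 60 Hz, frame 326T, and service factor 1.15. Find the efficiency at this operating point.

P_out = 29.8 kW = 29800 W
P_in = √3·V_L·I_L·cosφ = 1.732 × 575 × 37.1 × 0.915 = 33807 W
η = P_out / P_in = 29800 / 33807 = 0.881 = 88.1%

88.1 %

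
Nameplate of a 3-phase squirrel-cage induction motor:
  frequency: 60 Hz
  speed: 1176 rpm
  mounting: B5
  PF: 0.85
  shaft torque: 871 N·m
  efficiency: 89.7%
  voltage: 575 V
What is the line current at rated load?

141 A

ω = 2π×1176/60 = 123.2 rad/s; P_out = τω = 871 × 123.2 = 107307 W
P_in = P_out / η = 107307 / 0.897 = 119629 W
I_L = P_in / (√3·V_L·cosφ) = 119629 / (1.732 × 575 × 0.85) = 141 A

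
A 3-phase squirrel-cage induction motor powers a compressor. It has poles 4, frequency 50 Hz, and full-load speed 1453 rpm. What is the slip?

n_s = 120f/p = 120×50/4 = 1500 rpm
s = (n_s − n)/n_s = (1500 − 1453)/1500 = 0.0313

3.1 %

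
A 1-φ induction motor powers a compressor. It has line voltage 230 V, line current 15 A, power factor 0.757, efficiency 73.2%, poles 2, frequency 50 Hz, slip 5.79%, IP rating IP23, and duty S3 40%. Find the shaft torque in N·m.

6.46 N·m

P_in = V·I·cosφ = 230 × 15 × 0.757 = 2612 W
P_out = η·P_in = 0.732 × 2612 = 1912 W
n_s = 120×50/2 = 3000 rpm; n = 3000×(1−0.0579) = 2826 rpm
ω = 2π×2826/60 = 295.9 rad/s
τ = P_out/ω = 1912/295.9 = 6.46 N·m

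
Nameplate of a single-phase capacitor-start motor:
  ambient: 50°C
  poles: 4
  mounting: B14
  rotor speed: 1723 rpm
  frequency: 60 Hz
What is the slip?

n_s = 120f/p = 120×60/4 = 1800 rpm
s = (n_s − n)/n_s = (1800 − 1723)/1800 = 0.0428

4.28 %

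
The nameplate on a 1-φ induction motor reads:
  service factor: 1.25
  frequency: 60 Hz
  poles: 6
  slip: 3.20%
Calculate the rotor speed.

n_s = 120f/p = 120×60/6 = 1200 rpm
n = n_s(1 − s) = 1200 × (1 − 0.032) = 1162 rpm

1162 rpm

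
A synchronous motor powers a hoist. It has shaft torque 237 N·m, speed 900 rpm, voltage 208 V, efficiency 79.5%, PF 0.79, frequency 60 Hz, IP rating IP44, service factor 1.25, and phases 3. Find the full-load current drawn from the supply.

98.7 A

ω = 2π×900/60 = 94.25 rad/s; P_out = τω = 237 × 94.25 = 22337 W
P_in = P_out / η = 22337 / 0.795 = 28097 W
I_L = P_in / (√3·V_L·cosφ) = 28097 / (1.732 × 208 × 0.79) = 98.7 A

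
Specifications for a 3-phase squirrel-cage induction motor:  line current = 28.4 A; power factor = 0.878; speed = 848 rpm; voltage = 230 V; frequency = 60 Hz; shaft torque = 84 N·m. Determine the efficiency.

75.1 %

ω = 2π × 848/60 = 88.8 rad/s; P_out = τω = 84 × 88.8 = 7459 W
P_in = √3·V_L·I_L·cosφ = 1.732 × 230 × 28.4 × 0.878 = 9933 W
η = P_out / P_in = 7459 / 9933 = 0.751 = 75.1%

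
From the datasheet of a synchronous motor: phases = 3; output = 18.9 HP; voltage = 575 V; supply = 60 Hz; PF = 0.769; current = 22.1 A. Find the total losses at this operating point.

2830 W

P_in = √3·V·I·cosφ = 1.732×575×22.1×0.769 = 16925 W
P_out = 18.9×746 = 14099 W
Losses = P_in − P_out = 16925 − 14099 = 2826 W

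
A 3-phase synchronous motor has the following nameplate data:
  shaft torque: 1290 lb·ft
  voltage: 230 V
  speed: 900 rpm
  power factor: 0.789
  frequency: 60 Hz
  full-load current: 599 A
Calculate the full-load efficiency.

τ = 1290 lb·ft × 1.356 = 1749 N·m
ω = 2π × 900/60 = 94.25 rad/s; P_out = τω = 1749 × 94.25 = 164843 W
P_in = √3·V_L·I_L·cosφ = 1.732 × 230 × 599 × 0.789 = 188269 W
η = P_out / P_in = 164843 / 188269 = 0.876 = 87.6%

87.6 %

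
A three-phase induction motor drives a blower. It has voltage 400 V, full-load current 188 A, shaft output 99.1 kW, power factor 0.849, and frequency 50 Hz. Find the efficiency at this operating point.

89.6 %

P_out = 99.1 kW = 99100 W
P_in = √3·V_L·I_L·cosφ = 1.732 × 400 × 188 × 0.849 = 110579 W
η = P_out / P_in = 99100 / 110579 = 0.896 = 89.6%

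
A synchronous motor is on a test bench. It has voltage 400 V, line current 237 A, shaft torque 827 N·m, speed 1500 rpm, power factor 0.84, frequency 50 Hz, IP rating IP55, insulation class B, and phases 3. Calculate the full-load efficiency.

ω = 2π × 1500/60 = 157.1 rad/s; P_out = τω = 827 × 157.1 = 129922 W
P_in = √3·V_L·I_L·cosφ = 1.732 × 400 × 237 × 0.84 = 137923 W
η = P_out / P_in = 129922 / 137923 = 0.942 = 94.2%

94.2 %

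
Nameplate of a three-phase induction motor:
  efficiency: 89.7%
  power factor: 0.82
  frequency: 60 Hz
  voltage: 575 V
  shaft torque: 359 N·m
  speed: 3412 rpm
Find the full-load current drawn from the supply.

ω = 2π×3412/60 = 357.3 rad/s; P_out = τω = 359 × 357.3 = 128271 W
P_in = P_out / η = 128271 / 0.897 = 143000 W
I_L = P_in / (√3·V_L·cosφ) = 143000 / (1.732 × 575 × 0.82) = 175 A

175 A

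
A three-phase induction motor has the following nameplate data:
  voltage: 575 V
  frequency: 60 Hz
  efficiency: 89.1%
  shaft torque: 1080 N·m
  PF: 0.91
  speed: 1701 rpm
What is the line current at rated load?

ω = 2π×1701/60 = 178.1 rad/s; P_out = τω = 1080 × 178.1 = 192348 W
P_in = P_out / η = 192348 / 0.891 = 215879 W
I_L = P_in / (√3·V_L·cosφ) = 215879 / (1.732 × 575 × 0.91) = 238 A

238 A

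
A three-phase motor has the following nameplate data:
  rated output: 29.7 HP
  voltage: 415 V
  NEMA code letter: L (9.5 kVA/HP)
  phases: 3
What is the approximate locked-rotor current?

S_LR = 9.5 × 29.7 = 282.15 kVA
I_LR = S_LR/(√3·V_L) = 282150/(1.732×415) = 393 A

393 A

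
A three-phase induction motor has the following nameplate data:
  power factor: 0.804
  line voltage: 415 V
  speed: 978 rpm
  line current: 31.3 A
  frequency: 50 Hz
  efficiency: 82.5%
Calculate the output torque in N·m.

146 N·m

P_in = √3·V·I·cosφ = 1.732 × 415 × 31.3 × 0.804 = 18088 W
P_out = η·P_in = 0.825 × 18088 = 14923 W
n = 978 rpm
ω = 2π×978/60 = 102.4 rad/s
τ = P_out/ω = 14923/102.4 = 146 N·m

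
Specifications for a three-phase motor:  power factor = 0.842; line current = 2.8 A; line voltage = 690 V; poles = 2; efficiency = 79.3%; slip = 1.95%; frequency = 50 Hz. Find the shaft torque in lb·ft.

5.35 lb·ft

P_in = √3·V·I·cosφ = 1.732 × 690 × 2.8 × 0.842 = 2818 W
P_out = η·P_in = 0.793 × 2818 = 2235 W
n_s = 120×50/2 = 3000 rpm; n = 3000×(1−0.0195) = 2942 rpm
ω = 2π×2942/60 = 308.1 rad/s
τ = P_out/ω = 2235/308.1 = 7.254 N·m
In lb·ft: 7.254/1.356 = 5.35 lb·ft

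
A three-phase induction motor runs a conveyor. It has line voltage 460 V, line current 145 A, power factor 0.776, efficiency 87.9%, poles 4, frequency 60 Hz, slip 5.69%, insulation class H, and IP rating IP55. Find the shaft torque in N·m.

443 N·m

P_in = √3·V·I·cosφ = 1.732 × 460 × 145 × 0.776 = 89647 W
P_out = η·P_in = 0.879 × 89647 = 78800 W
n_s = 120×60/4 = 1800 rpm; n = 1800×(1−0.0569) = 1698 rpm
ω = 2π×1698/60 = 177.8 rad/s
τ = P_out/ω = 78800/177.8 = 443 N·m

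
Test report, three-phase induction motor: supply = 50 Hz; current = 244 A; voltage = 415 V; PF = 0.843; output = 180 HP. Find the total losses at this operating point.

13.6 kW

P_in = √3·V·I·cosφ = 1.732×415×244×0.843 = 147847 W
P_out = 180×746 = 134280 W
Losses = P_in − P_out = 147847 − 134280 = 13567 W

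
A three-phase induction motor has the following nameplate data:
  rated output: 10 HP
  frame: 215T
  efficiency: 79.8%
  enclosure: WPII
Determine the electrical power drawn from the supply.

9.35 kW

P_out = 10 × 746 = 7460 W
P_in = P_out/η = 7460/0.798 = 9348 W = 9.35 kW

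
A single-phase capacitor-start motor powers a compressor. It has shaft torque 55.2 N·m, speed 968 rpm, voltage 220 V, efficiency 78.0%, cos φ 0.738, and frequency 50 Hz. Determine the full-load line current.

44.2 A

ω = 2π×968/60 = 101.4 rad/s; P_out = τω = 55.2 × 101.4 = 5597 W
P_in = P_out / η = 5597 / 0.780 = 7176 W
I = P_in / (V·cosφ) = 7176 / (220 × 0.738) = 44.2 A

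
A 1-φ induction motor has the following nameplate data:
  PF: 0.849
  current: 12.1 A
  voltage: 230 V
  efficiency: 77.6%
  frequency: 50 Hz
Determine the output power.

P_in = V·I·cosφ = 230 × 12.1 × 0.849 = 2363 W
P_out = η·P_in = 0.776 × 2363 = 1834 W

1.83 kW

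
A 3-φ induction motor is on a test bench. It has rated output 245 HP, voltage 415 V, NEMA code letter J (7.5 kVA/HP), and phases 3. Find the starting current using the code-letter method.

2560 A

S_LR = 7.5 × 245 = 1837.5 kVA
I_LR = S_LR/(√3·V_L) = 1837500/(1.732×415) = 2560 A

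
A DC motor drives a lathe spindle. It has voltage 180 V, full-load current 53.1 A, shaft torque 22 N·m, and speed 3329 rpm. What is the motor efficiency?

ω = 2π × 3329/60 = 348.6 rad/s; P_out = τω = 22 × 348.6 = 7669 W
P_in = V·I = 180 × 53.1 = 9558 W
η = P_out / P_in = 7669 / 9558 = 0.802 = 80.2%

80.2 %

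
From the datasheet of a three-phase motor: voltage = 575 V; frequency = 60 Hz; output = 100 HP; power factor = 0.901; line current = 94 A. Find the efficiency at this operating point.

88.4 %

P_out = 100 × 746 = 74600 W
P_in = √3·V_L·I_L·cosφ = 1.732 × 575 × 94 × 0.901 = 84347 W
η = P_out / P_in = 74600 / 84347 = 0.884 = 88.4%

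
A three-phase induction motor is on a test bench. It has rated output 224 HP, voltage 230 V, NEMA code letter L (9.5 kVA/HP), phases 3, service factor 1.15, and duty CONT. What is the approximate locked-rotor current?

S_LR = 9.5 × 224 = 2128 kVA
I_LR = S_LR/(√3·V_L) = 2128000/(1.732×230) = 5340 A

5340 A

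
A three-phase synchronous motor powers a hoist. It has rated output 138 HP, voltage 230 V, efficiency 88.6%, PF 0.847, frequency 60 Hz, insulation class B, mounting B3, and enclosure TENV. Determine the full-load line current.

344 A

P_out = 138 × 746 = 102948 W
P_in = P_out / η = 102948 / 0.886 = 116194 W
I_L = P_in / (√3·V_L·cosφ) = 116194 / (1.732 × 230 × 0.847) = 344 A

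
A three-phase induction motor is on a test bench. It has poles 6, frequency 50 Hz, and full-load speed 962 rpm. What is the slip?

n_s = 120f/p = 120×50/6 = 1000 rpm
s = (n_s − n)/n_s = (1000 − 962)/1000 = 0.0380

3.80 %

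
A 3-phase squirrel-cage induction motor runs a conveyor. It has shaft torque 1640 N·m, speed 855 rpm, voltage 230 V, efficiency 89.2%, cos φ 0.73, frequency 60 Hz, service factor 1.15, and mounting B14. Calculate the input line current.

ω = 2π×855/60 = 89.54 rad/s; P_out = τω = 1640 × 89.54 = 146846 W
P_in = P_out / η = 146846 / 0.892 = 164626 W
I_L = P_in / (√3·V_L·cosφ) = 164626 / (1.732 × 230 × 0.73) = 566 A

566 A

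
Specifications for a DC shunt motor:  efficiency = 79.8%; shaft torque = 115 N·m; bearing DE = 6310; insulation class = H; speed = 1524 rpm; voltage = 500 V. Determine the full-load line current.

ω = 2π×1524/60 = 159.6 rad/s; P_out = τω = 115 × 159.6 = 18354 W
P_in = P_out / η = 18354 / 0.798 = 23000 W
I = P_in / V = 23000 / 500 = 46 A

46 A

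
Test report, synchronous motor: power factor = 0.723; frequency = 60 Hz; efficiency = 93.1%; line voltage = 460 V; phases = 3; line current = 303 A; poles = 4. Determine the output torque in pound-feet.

P_in = √3·V·I·cosφ = 1.732 × 460 × 303 × 0.723 = 174537 W
P_out = η·P_in = 0.931 × 174537 = 162494 W
n = n_s = 120×60/4 = 1800 rpm (synchronous)
ω = 2π×1800/60 = 188.5 rad/s
τ = P_out/ω = 162494/188.5 = 862 N·m
In lb·ft: 862/1.356 = 636 lb·ft

636 lb·ft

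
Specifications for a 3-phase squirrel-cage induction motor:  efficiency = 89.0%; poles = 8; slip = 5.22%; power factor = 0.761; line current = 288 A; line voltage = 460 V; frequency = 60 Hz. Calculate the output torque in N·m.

P_in = √3·V·I·cosφ = 1.732 × 460 × 288 × 0.761 = 174616 W
P_out = η·P_in = 0.89 × 174616 = 155408 W
n_s = 120×60/8 = 900 rpm; n = 900×(1−0.0522) = 853 rpm
ω = 2π×853/60 = 89.33 rad/s
τ = P_out/ω = 155408/89.33 = 1740 N·m

1740 N·m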